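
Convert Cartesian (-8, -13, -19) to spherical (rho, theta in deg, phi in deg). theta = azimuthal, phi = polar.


rho = sqrt((-8)^2 + (-13)^2 + (-19)^2) = 24.3721
theta = atan2(-13, -8) = 238.3925 deg
phi = acos(-19/24.3721) = 141.2221 deg

rho = 24.3721, theta = 238.3925 deg, phi = 141.2221 deg


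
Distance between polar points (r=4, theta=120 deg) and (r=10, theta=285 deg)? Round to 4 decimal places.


d = sqrt(r1^2 + r2^2 - 2*r1*r2*cos(t2-t1))
d = sqrt(4^2 + 10^2 - 2*4*10*cos(285-120)) = 13.9023

13.9023


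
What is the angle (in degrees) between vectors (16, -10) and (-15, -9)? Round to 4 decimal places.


dot = 16*-15 + -10*-9 = -150
|u| = 18.868, |v| = 17.4929
cos(angle) = -0.4545
angle = 117.0309 degrees

117.0309 degrees


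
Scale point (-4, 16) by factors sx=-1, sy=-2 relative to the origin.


Scaling: (x*sx, y*sy) = (-4*-1, 16*-2) = (4, -32)

(4, -32)


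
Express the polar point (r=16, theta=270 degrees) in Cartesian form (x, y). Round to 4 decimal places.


x = 16 * cos(270) = 0
y = 16 * sin(270) = -16

(0, -16)


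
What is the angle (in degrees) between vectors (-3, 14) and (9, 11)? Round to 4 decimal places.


dot = -3*9 + 14*11 = 127
|u| = 14.3178, |v| = 14.2127
cos(angle) = 0.6241
angle = 51.3842 degrees

51.3842 degrees


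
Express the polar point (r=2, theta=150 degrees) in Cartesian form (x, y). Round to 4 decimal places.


x = 2 * cos(150) = -1.7321
y = 2 * sin(150) = 1

(-1.7321, 1)


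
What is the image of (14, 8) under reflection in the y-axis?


Reflection across y-axis: (x, y) -> (-x, y)
(14, 8) -> (-14, 8)

(-14, 8)


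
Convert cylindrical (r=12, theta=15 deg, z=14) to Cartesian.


x = 12 * cos(15) = 11.5911
y = 12 * sin(15) = 3.1058
z = 14

(11.5911, 3.1058, 14)


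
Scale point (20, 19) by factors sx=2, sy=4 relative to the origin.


Scaling: (x*sx, y*sy) = (20*2, 19*4) = (40, 76)

(40, 76)


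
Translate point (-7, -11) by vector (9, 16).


Translation: (x+dx, y+dy) = (-7+9, -11+16) = (2, 5)

(2, 5)


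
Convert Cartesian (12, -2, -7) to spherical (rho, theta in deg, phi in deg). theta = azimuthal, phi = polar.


rho = sqrt(12^2 + (-2)^2 + (-7)^2) = 14.0357
theta = atan2(-2, 12) = 350.5377 deg
phi = acos(-7/14.0357) = 119.916 deg

rho = 14.0357, theta = 350.5377 deg, phi = 119.916 deg


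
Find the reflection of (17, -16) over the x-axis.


Reflection across x-axis: (x, y) -> (x, -y)
(17, -16) -> (17, 16)

(17, 16)


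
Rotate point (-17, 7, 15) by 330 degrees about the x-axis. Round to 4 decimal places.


x' = -17
y' = 7*cos(330) - 15*sin(330) = 13.5622
z' = 7*sin(330) + 15*cos(330) = 9.4904

(-17, 13.5622, 9.4904)


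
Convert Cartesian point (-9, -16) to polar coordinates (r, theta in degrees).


r = sqrt((-9)^2 + (-16)^2) = 18.3576
theta = atan2(-16, -9) = 240.6422 degrees

r = 18.3576, theta = 240.6422 degrees


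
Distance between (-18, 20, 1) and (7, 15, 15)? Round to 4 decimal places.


d = sqrt((7--18)^2 + (15-20)^2 + (15-1)^2) = 29.0861

29.0861


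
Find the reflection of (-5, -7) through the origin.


Reflection through origin: (x, y) -> (-x, -y)
(-5, -7) -> (5, 7)

(5, 7)


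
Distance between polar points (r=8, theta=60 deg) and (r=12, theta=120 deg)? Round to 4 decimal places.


d = sqrt(r1^2 + r2^2 - 2*r1*r2*cos(t2-t1))
d = sqrt(8^2 + 12^2 - 2*8*12*cos(120-60)) = 10.583

10.583


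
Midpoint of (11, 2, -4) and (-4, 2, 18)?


Midpoint = ((11+-4)/2, (2+2)/2, (-4+18)/2) = (3.5, 2, 7)

(3.5, 2, 7)


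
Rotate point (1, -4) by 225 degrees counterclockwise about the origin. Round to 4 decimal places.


x' = 1*cos(225) - -4*sin(225) = -3.5355
y' = 1*sin(225) + -4*cos(225) = 2.1213

(-3.5355, 2.1213)


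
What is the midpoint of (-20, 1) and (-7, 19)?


Midpoint = ((-20+-7)/2, (1+19)/2) = (-13.5, 10)

(-13.5, 10)


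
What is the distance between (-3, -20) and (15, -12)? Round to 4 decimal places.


d = sqrt((15--3)^2 + (-12--20)^2) = 19.6977

19.6977


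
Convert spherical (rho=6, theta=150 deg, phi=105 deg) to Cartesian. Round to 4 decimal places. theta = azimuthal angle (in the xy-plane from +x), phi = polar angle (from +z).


x = 6 * sin(105) * cos(150) = -5.0191
y = 6 * sin(105) * sin(150) = 2.8978
z = 6 * cos(105) = -1.5529

(-5.0191, 2.8978, -1.5529)


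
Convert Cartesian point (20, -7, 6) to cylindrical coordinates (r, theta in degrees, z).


r = sqrt(20^2 + (-7)^2) = 21.1896
theta = atan2(-7, 20) = 340.71 deg
z = 6

r = 21.1896, theta = 340.71 deg, z = 6


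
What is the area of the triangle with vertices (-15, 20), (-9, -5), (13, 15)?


Area = |x1(y2-y3) + x2(y3-y1) + x3(y1-y2)| / 2
= |-15*(-5-15) + -9*(15-20) + 13*(20--5)| / 2
= 335

335


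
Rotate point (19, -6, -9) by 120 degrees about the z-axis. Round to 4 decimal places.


x' = 19*cos(120) - -6*sin(120) = -4.3038
y' = 19*sin(120) + -6*cos(120) = 19.4545
z' = -9

(-4.3038, 19.4545, -9)


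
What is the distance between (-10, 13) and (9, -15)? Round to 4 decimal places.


d = sqrt((9--10)^2 + (-15-13)^2) = 33.8378

33.8378


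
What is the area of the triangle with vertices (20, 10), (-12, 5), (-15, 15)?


Area = |x1(y2-y3) + x2(y3-y1) + x3(y1-y2)| / 2
= |20*(5-15) + -12*(15-10) + -15*(10-5)| / 2
= 167.5

167.5


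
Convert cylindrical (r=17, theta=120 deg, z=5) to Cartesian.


x = 17 * cos(120) = -8.5
y = 17 * sin(120) = 14.7224
z = 5

(-8.5, 14.7224, 5)


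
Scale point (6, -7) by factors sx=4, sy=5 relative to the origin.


Scaling: (x*sx, y*sy) = (6*4, -7*5) = (24, -35)

(24, -35)


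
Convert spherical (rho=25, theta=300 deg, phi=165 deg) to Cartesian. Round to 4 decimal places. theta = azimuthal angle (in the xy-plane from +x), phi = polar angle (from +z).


x = 25 * sin(165) * cos(300) = 3.2352
y = 25 * sin(165) * sin(300) = -5.6036
z = 25 * cos(165) = -24.1481

(3.2352, -5.6036, -24.1481)


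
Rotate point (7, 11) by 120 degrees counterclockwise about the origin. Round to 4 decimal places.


x' = 7*cos(120) - 11*sin(120) = -13.0263
y' = 7*sin(120) + 11*cos(120) = 0.5622

(-13.0263, 0.5622)


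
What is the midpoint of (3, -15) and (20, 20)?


Midpoint = ((3+20)/2, (-15+20)/2) = (11.5, 2.5)

(11.5, 2.5)


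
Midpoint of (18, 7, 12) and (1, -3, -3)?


Midpoint = ((18+1)/2, (7+-3)/2, (12+-3)/2) = (9.5, 2, 4.5)

(9.5, 2, 4.5)


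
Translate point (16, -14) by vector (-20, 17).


Translation: (x+dx, y+dy) = (16+-20, -14+17) = (-4, 3)

(-4, 3)


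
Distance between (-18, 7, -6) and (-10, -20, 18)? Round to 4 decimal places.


d = sqrt((-10--18)^2 + (-20-7)^2 + (18--6)^2) = 37

37


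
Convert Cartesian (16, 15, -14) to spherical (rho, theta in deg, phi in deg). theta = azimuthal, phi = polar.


rho = sqrt(16^2 + 15^2 + (-14)^2) = 26.0192
theta = atan2(15, 16) = 43.1524 deg
phi = acos(-14/26.0192) = 122.5519 deg

rho = 26.0192, theta = 43.1524 deg, phi = 122.5519 deg


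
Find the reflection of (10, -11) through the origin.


Reflection through origin: (x, y) -> (-x, -y)
(10, -11) -> (-10, 11)

(-10, 11)


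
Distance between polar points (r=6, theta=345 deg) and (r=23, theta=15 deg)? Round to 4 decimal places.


d = sqrt(r1^2 + r2^2 - 2*r1*r2*cos(t2-t1))
d = sqrt(6^2 + 23^2 - 2*6*23*cos(15-345)) = 18.0548

18.0548


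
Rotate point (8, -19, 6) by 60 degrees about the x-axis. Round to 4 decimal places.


x' = 8
y' = -19*cos(60) - 6*sin(60) = -14.6962
z' = -19*sin(60) + 6*cos(60) = -13.4545

(8, -14.6962, -13.4545)


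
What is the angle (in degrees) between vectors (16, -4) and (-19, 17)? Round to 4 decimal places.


dot = 16*-19 + -4*17 = -372
|u| = 16.4924, |v| = 25.4951
cos(angle) = -0.8847
angle = 152.2161 degrees

152.2161 degrees


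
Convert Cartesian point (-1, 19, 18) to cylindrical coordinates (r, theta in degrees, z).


r = sqrt((-1)^2 + 19^2) = 19.0263
theta = atan2(19, -1) = 93.0128 deg
z = 18

r = 19.0263, theta = 93.0128 deg, z = 18


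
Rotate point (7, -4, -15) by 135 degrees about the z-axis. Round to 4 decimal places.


x' = 7*cos(135) - -4*sin(135) = -2.1213
y' = 7*sin(135) + -4*cos(135) = 7.7782
z' = -15

(-2.1213, 7.7782, -15)


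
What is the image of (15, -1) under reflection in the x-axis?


Reflection across x-axis: (x, y) -> (x, -y)
(15, -1) -> (15, 1)

(15, 1)


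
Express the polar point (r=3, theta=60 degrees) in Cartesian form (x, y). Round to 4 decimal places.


x = 3 * cos(60) = 1.5
y = 3 * sin(60) = 2.5981

(1.5, 2.5981)


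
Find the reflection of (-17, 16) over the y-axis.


Reflection across y-axis: (x, y) -> (-x, y)
(-17, 16) -> (17, 16)

(17, 16)


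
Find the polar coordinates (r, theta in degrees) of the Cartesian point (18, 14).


r = sqrt(18^2 + 14^2) = 22.8035
theta = atan2(14, 18) = 37.875 degrees

r = 22.8035, theta = 37.875 degrees


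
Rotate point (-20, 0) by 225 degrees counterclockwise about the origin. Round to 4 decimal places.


x' = -20*cos(225) - 0*sin(225) = 14.1421
y' = -20*sin(225) + 0*cos(225) = 14.1421

(14.1421, 14.1421)


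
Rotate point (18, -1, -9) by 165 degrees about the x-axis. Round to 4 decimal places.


x' = 18
y' = -1*cos(165) - -9*sin(165) = 3.2953
z' = -1*sin(165) + -9*cos(165) = 8.4345

(18, 3.2953, 8.4345)


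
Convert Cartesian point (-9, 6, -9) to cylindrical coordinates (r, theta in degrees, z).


r = sqrt((-9)^2 + 6^2) = 10.8167
theta = atan2(6, -9) = 146.3099 deg
z = -9

r = 10.8167, theta = 146.3099 deg, z = -9


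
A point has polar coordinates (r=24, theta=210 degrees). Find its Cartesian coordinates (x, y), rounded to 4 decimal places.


x = 24 * cos(210) = -20.7846
y = 24 * sin(210) = -12

(-20.7846, -12)


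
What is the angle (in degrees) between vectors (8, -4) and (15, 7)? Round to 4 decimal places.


dot = 8*15 + -4*7 = 92
|u| = 8.9443, |v| = 16.5529
cos(angle) = 0.6214
angle = 51.5819 degrees

51.5819 degrees


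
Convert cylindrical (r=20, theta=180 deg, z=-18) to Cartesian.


x = 20 * cos(180) = -20
y = 20 * sin(180) = 0
z = -18

(-20, 0, -18)


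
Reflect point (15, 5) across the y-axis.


Reflection across y-axis: (x, y) -> (-x, y)
(15, 5) -> (-15, 5)

(-15, 5)


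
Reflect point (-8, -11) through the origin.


Reflection through origin: (x, y) -> (-x, -y)
(-8, -11) -> (8, 11)

(8, 11)


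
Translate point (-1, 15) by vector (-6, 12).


Translation: (x+dx, y+dy) = (-1+-6, 15+12) = (-7, 27)

(-7, 27)


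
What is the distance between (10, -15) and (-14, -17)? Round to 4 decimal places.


d = sqrt((-14-10)^2 + (-17--15)^2) = 24.0832

24.0832


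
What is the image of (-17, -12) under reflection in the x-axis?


Reflection across x-axis: (x, y) -> (x, -y)
(-17, -12) -> (-17, 12)

(-17, 12)


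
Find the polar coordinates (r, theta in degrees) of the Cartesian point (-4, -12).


r = sqrt((-4)^2 + (-12)^2) = 12.6491
theta = atan2(-12, -4) = 251.5651 degrees

r = 12.6491, theta = 251.5651 degrees


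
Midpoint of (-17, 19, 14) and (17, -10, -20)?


Midpoint = ((-17+17)/2, (19+-10)/2, (14+-20)/2) = (0, 4.5, -3)

(0, 4.5, -3)


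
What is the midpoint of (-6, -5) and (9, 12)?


Midpoint = ((-6+9)/2, (-5+12)/2) = (1.5, 3.5)

(1.5, 3.5)


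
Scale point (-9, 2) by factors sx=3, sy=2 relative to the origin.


Scaling: (x*sx, y*sy) = (-9*3, 2*2) = (-27, 4)

(-27, 4)


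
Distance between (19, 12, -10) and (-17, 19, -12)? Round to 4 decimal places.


d = sqrt((-17-19)^2 + (19-12)^2 + (-12--10)^2) = 36.7287

36.7287


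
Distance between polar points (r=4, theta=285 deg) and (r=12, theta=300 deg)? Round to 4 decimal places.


d = sqrt(r1^2 + r2^2 - 2*r1*r2*cos(t2-t1))
d = sqrt(4^2 + 12^2 - 2*4*12*cos(300-285)) = 8.2019

8.2019


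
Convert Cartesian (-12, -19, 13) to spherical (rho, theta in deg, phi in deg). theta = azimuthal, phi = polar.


rho = sqrt((-12)^2 + (-19)^2 + 13^2) = 25.9615
theta = atan2(-19, -12) = 237.7244 deg
phi = acos(13/25.9615) = 59.9509 deg

rho = 25.9615, theta = 237.7244 deg, phi = 59.9509 deg


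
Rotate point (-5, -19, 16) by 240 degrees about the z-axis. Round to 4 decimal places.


x' = -5*cos(240) - -19*sin(240) = -13.9545
y' = -5*sin(240) + -19*cos(240) = 13.8301
z' = 16

(-13.9545, 13.8301, 16)


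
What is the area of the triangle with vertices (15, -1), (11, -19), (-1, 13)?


Area = |x1(y2-y3) + x2(y3-y1) + x3(y1-y2)| / 2
= |15*(-19-13) + 11*(13--1) + -1*(-1--19)| / 2
= 172

172


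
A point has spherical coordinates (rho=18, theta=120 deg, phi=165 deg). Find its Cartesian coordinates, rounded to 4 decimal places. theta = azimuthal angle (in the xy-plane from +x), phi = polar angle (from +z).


x = 18 * sin(165) * cos(120) = -2.3294
y = 18 * sin(165) * sin(120) = 4.0346
z = 18 * cos(165) = -17.3867

(-2.3294, 4.0346, -17.3867)


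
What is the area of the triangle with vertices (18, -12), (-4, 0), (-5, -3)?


Area = |x1(y2-y3) + x2(y3-y1) + x3(y1-y2)| / 2
= |18*(0--3) + -4*(-3--12) + -5*(-12-0)| / 2
= 39

39


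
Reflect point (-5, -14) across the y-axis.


Reflection across y-axis: (x, y) -> (-x, y)
(-5, -14) -> (5, -14)

(5, -14)


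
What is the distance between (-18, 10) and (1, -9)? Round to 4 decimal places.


d = sqrt((1--18)^2 + (-9-10)^2) = 26.8701

26.8701


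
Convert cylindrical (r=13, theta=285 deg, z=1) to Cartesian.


x = 13 * cos(285) = 3.3646
y = 13 * sin(285) = -12.557
z = 1

(3.3646, -12.557, 1)


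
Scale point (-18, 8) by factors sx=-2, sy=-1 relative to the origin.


Scaling: (x*sx, y*sy) = (-18*-2, 8*-1) = (36, -8)

(36, -8)


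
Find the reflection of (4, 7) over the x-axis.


Reflection across x-axis: (x, y) -> (x, -y)
(4, 7) -> (4, -7)

(4, -7)


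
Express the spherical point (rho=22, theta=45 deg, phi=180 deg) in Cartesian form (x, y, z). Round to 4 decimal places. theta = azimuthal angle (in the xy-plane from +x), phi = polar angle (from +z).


x = 22 * sin(180) * cos(45) = 0
y = 22 * sin(180) * sin(45) = 0
z = 22 * cos(180) = -22

(0, 0, -22)


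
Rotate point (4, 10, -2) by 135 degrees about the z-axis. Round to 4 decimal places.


x' = 4*cos(135) - 10*sin(135) = -9.8995
y' = 4*sin(135) + 10*cos(135) = -4.2426
z' = -2

(-9.8995, -4.2426, -2)


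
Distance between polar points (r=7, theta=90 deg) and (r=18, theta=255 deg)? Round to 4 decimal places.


d = sqrt(r1^2 + r2^2 - 2*r1*r2*cos(t2-t1))
d = sqrt(7^2 + 18^2 - 2*7*18*cos(255-90)) = 24.8277

24.8277


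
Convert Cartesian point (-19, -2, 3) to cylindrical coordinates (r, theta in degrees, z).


r = sqrt((-19)^2 + (-2)^2) = 19.105
theta = atan2(-2, -19) = 186.009 deg
z = 3

r = 19.105, theta = 186.009 deg, z = 3


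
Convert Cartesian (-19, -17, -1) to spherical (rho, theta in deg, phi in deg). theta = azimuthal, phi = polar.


rho = sqrt((-19)^2 + (-17)^2 + (-1)^2) = 25.5147
theta = atan2(-17, -19) = 221.8202 deg
phi = acos(-1/25.5147) = 92.2462 deg

rho = 25.5147, theta = 221.8202 deg, phi = 92.2462 deg


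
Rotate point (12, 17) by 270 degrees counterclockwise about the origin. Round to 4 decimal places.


x' = 12*cos(270) - 17*sin(270) = 17
y' = 12*sin(270) + 17*cos(270) = -12

(17, -12)


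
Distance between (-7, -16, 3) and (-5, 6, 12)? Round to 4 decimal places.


d = sqrt((-5--7)^2 + (6--16)^2 + (12-3)^2) = 23.8537

23.8537


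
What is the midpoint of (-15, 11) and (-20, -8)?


Midpoint = ((-15+-20)/2, (11+-8)/2) = (-17.5, 1.5)

(-17.5, 1.5)


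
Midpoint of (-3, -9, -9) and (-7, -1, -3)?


Midpoint = ((-3+-7)/2, (-9+-1)/2, (-9+-3)/2) = (-5, -5, -6)

(-5, -5, -6)


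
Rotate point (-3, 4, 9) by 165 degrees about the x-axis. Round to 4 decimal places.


x' = -3
y' = 4*cos(165) - 9*sin(165) = -6.1931
z' = 4*sin(165) + 9*cos(165) = -7.6581

(-3, -6.1931, -7.6581)


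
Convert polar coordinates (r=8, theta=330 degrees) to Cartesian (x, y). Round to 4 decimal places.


x = 8 * cos(330) = 6.9282
y = 8 * sin(330) = -4

(6.9282, -4)


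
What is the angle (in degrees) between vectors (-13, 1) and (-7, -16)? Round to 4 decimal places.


dot = -13*-7 + 1*-16 = 75
|u| = 13.0384, |v| = 17.4642
cos(angle) = 0.3294
angle = 70.7693 degrees

70.7693 degrees


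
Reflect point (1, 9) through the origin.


Reflection through origin: (x, y) -> (-x, -y)
(1, 9) -> (-1, -9)

(-1, -9)


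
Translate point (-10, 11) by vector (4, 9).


Translation: (x+dx, y+dy) = (-10+4, 11+9) = (-6, 20)

(-6, 20)


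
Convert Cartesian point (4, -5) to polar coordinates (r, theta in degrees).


r = sqrt(4^2 + (-5)^2) = 6.4031
theta = atan2(-5, 4) = 308.6598 degrees

r = 6.4031, theta = 308.6598 degrees


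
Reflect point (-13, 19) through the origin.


Reflection through origin: (x, y) -> (-x, -y)
(-13, 19) -> (13, -19)

(13, -19)


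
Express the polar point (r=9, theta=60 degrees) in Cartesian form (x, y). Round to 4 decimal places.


x = 9 * cos(60) = 4.5
y = 9 * sin(60) = 7.7942

(4.5, 7.7942)


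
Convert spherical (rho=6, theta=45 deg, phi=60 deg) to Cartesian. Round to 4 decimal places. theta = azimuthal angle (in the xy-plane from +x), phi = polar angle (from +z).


x = 6 * sin(60) * cos(45) = 3.6742
y = 6 * sin(60) * sin(45) = 3.6742
z = 6 * cos(60) = 3

(3.6742, 3.6742, 3)


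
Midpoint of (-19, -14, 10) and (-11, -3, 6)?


Midpoint = ((-19+-11)/2, (-14+-3)/2, (10+6)/2) = (-15, -8.5, 8)

(-15, -8.5, 8)


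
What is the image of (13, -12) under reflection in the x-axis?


Reflection across x-axis: (x, y) -> (x, -y)
(13, -12) -> (13, 12)

(13, 12)


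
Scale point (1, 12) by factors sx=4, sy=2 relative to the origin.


Scaling: (x*sx, y*sy) = (1*4, 12*2) = (4, 24)

(4, 24)


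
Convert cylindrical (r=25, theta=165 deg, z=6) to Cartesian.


x = 25 * cos(165) = -24.1481
y = 25 * sin(165) = 6.4705
z = 6

(-24.1481, 6.4705, 6)


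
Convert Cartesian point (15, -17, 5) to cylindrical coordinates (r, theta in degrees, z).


r = sqrt(15^2 + (-17)^2) = 22.6716
theta = atan2(-17, 15) = 311.4237 deg
z = 5

r = 22.6716, theta = 311.4237 deg, z = 5


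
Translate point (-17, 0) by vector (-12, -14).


Translation: (x+dx, y+dy) = (-17+-12, 0+-14) = (-29, -14)

(-29, -14)


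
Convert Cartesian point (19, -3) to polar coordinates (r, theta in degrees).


r = sqrt(19^2 + (-3)^2) = 19.2354
theta = atan2(-3, 19) = 351.0274 degrees

r = 19.2354, theta = 351.0274 degrees


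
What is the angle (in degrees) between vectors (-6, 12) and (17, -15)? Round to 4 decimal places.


dot = -6*17 + 12*-15 = -282
|u| = 13.4164, |v| = 22.6716
cos(angle) = -0.9271
angle = 157.9887 degrees

157.9887 degrees


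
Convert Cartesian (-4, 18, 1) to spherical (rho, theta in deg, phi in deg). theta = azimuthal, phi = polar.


rho = sqrt((-4)^2 + 18^2 + 1^2) = 18.4662
theta = atan2(18, -4) = 102.5288 deg
phi = acos(1/18.4662) = 86.8957 deg

rho = 18.4662, theta = 102.5288 deg, phi = 86.8957 deg


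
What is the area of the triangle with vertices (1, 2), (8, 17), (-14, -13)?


Area = |x1(y2-y3) + x2(y3-y1) + x3(y1-y2)| / 2
= |1*(17--13) + 8*(-13-2) + -14*(2-17)| / 2
= 60

60


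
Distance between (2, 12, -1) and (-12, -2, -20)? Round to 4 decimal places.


d = sqrt((-12-2)^2 + (-2-12)^2 + (-20--1)^2) = 27.4408

27.4408


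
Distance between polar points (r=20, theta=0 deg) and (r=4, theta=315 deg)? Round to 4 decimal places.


d = sqrt(r1^2 + r2^2 - 2*r1*r2*cos(t2-t1))
d = sqrt(20^2 + 4^2 - 2*20*4*cos(315-0)) = 17.403

17.403


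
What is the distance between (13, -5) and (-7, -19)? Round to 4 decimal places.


d = sqrt((-7-13)^2 + (-19--5)^2) = 24.4131

24.4131


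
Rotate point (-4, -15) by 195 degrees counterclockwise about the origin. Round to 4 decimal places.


x' = -4*cos(195) - -15*sin(195) = -0.0186
y' = -4*sin(195) + -15*cos(195) = 15.5242

(-0.0186, 15.5242)


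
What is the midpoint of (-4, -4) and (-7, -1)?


Midpoint = ((-4+-7)/2, (-4+-1)/2) = (-5.5, -2.5)

(-5.5, -2.5)


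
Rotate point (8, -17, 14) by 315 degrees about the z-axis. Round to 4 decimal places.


x' = 8*cos(315) - -17*sin(315) = -6.364
y' = 8*sin(315) + -17*cos(315) = -17.6777
z' = 14

(-6.364, -17.6777, 14)


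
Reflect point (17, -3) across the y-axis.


Reflection across y-axis: (x, y) -> (-x, y)
(17, -3) -> (-17, -3)

(-17, -3)


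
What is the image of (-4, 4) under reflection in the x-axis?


Reflection across x-axis: (x, y) -> (x, -y)
(-4, 4) -> (-4, -4)

(-4, -4)


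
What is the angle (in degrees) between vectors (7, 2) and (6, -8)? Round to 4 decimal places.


dot = 7*6 + 2*-8 = 26
|u| = 7.2801, |v| = 10
cos(angle) = 0.3571
angle = 69.0755 degrees

69.0755 degrees


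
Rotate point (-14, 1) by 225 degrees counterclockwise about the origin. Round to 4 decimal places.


x' = -14*cos(225) - 1*sin(225) = 10.6066
y' = -14*sin(225) + 1*cos(225) = 9.1924

(10.6066, 9.1924)


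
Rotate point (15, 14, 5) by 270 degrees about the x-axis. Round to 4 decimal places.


x' = 15
y' = 14*cos(270) - 5*sin(270) = 5
z' = 14*sin(270) + 5*cos(270) = -14

(15, 5, -14)


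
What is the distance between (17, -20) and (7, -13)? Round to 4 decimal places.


d = sqrt((7-17)^2 + (-13--20)^2) = 12.2066

12.2066


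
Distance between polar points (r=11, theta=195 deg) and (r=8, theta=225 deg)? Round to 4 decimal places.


d = sqrt(r1^2 + r2^2 - 2*r1*r2*cos(t2-t1))
d = sqrt(11^2 + 8^2 - 2*11*8*cos(225-195)) = 5.7078

5.7078


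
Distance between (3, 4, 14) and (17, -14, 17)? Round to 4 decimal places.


d = sqrt((17-3)^2 + (-14-4)^2 + (17-14)^2) = 23

23


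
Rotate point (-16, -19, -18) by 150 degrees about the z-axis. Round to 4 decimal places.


x' = -16*cos(150) - -19*sin(150) = 23.3564
y' = -16*sin(150) + -19*cos(150) = 8.4545
z' = -18

(23.3564, 8.4545, -18)


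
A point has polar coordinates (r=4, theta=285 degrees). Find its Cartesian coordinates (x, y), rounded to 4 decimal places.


x = 4 * cos(285) = 1.0353
y = 4 * sin(285) = -3.8637

(1.0353, -3.8637)


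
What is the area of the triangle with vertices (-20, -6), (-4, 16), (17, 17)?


Area = |x1(y2-y3) + x2(y3-y1) + x3(y1-y2)| / 2
= |-20*(16-17) + -4*(17--6) + 17*(-6-16)| / 2
= 223

223


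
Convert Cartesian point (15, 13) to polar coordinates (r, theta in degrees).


r = sqrt(15^2 + 13^2) = 19.8494
theta = atan2(13, 15) = 40.9144 degrees

r = 19.8494, theta = 40.9144 degrees


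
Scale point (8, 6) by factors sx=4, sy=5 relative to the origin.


Scaling: (x*sx, y*sy) = (8*4, 6*5) = (32, 30)

(32, 30)


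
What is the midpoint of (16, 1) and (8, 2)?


Midpoint = ((16+8)/2, (1+2)/2) = (12, 1.5)

(12, 1.5)


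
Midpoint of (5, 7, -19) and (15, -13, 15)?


Midpoint = ((5+15)/2, (7+-13)/2, (-19+15)/2) = (10, -3, -2)

(10, -3, -2)


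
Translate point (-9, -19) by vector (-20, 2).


Translation: (x+dx, y+dy) = (-9+-20, -19+2) = (-29, -17)

(-29, -17)


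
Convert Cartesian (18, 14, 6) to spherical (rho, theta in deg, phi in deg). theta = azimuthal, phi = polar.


rho = sqrt(18^2 + 14^2 + 6^2) = 23.5797
theta = atan2(14, 18) = 37.875 deg
phi = acos(6/23.5797) = 75.2586 deg

rho = 23.5797, theta = 37.875 deg, phi = 75.2586 deg


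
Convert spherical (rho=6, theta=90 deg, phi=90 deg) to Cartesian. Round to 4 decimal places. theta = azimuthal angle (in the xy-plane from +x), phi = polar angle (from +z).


x = 6 * sin(90) * cos(90) = 0
y = 6 * sin(90) * sin(90) = 6
z = 6 * cos(90) = 0

(0, 6, 0)


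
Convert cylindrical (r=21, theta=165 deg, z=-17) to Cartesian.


x = 21 * cos(165) = -20.2844
y = 21 * sin(165) = 5.4352
z = -17

(-20.2844, 5.4352, -17)


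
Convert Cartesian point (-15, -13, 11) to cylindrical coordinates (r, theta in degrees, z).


r = sqrt((-15)^2 + (-13)^2) = 19.8494
theta = atan2(-13, -15) = 220.9144 deg
z = 11

r = 19.8494, theta = 220.9144 deg, z = 11


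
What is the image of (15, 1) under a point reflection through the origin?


Reflection through origin: (x, y) -> (-x, -y)
(15, 1) -> (-15, -1)

(-15, -1)


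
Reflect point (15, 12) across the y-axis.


Reflection across y-axis: (x, y) -> (-x, y)
(15, 12) -> (-15, 12)

(-15, 12)


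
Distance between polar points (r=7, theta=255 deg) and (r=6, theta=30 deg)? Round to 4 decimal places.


d = sqrt(r1^2 + r2^2 - 2*r1*r2*cos(t2-t1))
d = sqrt(7^2 + 6^2 - 2*7*6*cos(30-255)) = 12.0165

12.0165


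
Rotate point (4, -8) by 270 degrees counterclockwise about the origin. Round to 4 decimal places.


x' = 4*cos(270) - -8*sin(270) = -8
y' = 4*sin(270) + -8*cos(270) = -4

(-8, -4)


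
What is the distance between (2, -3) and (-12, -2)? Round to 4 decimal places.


d = sqrt((-12-2)^2 + (-2--3)^2) = 14.0357

14.0357


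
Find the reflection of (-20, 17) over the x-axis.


Reflection across x-axis: (x, y) -> (x, -y)
(-20, 17) -> (-20, -17)

(-20, -17)


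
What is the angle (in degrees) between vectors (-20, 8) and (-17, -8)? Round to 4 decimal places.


dot = -20*-17 + 8*-8 = 276
|u| = 21.5407, |v| = 18.7883
cos(angle) = 0.682
angle = 47.0025 degrees

47.0025 degrees


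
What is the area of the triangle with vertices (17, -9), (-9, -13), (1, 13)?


Area = |x1(y2-y3) + x2(y3-y1) + x3(y1-y2)| / 2
= |17*(-13-13) + -9*(13--9) + 1*(-9--13)| / 2
= 318

318


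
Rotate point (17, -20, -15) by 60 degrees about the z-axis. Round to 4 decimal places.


x' = 17*cos(60) - -20*sin(60) = 25.8205
y' = 17*sin(60) + -20*cos(60) = 4.7224
z' = -15

(25.8205, 4.7224, -15)


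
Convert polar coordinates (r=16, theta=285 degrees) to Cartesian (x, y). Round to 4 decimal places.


x = 16 * cos(285) = 4.1411
y = 16 * sin(285) = -15.4548

(4.1411, -15.4548)


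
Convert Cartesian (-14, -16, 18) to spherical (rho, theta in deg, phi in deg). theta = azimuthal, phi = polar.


rho = sqrt((-14)^2 + (-16)^2 + 18^2) = 27.8568
theta = atan2(-16, -14) = 228.8141 deg
phi = acos(18/27.8568) = 49.7471 deg

rho = 27.8568, theta = 228.8141 deg, phi = 49.7471 deg


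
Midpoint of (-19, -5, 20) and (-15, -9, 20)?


Midpoint = ((-19+-15)/2, (-5+-9)/2, (20+20)/2) = (-17, -7, 20)

(-17, -7, 20)


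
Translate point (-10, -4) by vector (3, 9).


Translation: (x+dx, y+dy) = (-10+3, -4+9) = (-7, 5)

(-7, 5)


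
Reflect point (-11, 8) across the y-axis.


Reflection across y-axis: (x, y) -> (-x, y)
(-11, 8) -> (11, 8)

(11, 8)


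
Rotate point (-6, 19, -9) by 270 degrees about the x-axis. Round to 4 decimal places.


x' = -6
y' = 19*cos(270) - -9*sin(270) = -9
z' = 19*sin(270) + -9*cos(270) = -19

(-6, -9, -19)


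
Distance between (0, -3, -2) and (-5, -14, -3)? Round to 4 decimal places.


d = sqrt((-5-0)^2 + (-14--3)^2 + (-3--2)^2) = 12.1244

12.1244


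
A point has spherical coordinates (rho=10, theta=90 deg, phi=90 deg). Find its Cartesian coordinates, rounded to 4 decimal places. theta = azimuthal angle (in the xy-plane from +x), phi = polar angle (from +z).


x = 10 * sin(90) * cos(90) = 0
y = 10 * sin(90) * sin(90) = 10
z = 10 * cos(90) = 0

(0, 10, 0)


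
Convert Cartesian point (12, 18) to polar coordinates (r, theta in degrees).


r = sqrt(12^2 + 18^2) = 21.6333
theta = atan2(18, 12) = 56.3099 degrees

r = 21.6333, theta = 56.3099 degrees


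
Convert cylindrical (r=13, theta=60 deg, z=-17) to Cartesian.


x = 13 * cos(60) = 6.5
y = 13 * sin(60) = 11.2583
z = -17

(6.5, 11.2583, -17)


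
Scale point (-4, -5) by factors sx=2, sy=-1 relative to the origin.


Scaling: (x*sx, y*sy) = (-4*2, -5*-1) = (-8, 5)

(-8, 5)


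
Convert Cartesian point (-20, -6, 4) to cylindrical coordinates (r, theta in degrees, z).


r = sqrt((-20)^2 + (-6)^2) = 20.8806
theta = atan2(-6, -20) = 196.6992 deg
z = 4

r = 20.8806, theta = 196.6992 deg, z = 4


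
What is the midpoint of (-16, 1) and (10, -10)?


Midpoint = ((-16+10)/2, (1+-10)/2) = (-3, -4.5)

(-3, -4.5)


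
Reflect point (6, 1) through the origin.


Reflection through origin: (x, y) -> (-x, -y)
(6, 1) -> (-6, -1)

(-6, -1)


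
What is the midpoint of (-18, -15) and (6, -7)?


Midpoint = ((-18+6)/2, (-15+-7)/2) = (-6, -11)

(-6, -11)


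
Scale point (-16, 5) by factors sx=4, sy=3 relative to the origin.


Scaling: (x*sx, y*sy) = (-16*4, 5*3) = (-64, 15)

(-64, 15)


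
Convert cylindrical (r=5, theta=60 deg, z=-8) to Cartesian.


x = 5 * cos(60) = 2.5
y = 5 * sin(60) = 4.3301
z = -8

(2.5, 4.3301, -8)


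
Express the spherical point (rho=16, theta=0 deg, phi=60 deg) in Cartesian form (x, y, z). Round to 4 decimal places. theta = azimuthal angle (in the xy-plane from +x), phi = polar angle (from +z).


x = 16 * sin(60) * cos(0) = 13.8564
y = 16 * sin(60) * sin(0) = 0
z = 16 * cos(60) = 8

(13.8564, 0, 8)


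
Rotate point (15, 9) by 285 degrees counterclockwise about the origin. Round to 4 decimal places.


x' = 15*cos(285) - 9*sin(285) = 12.5756
y' = 15*sin(285) + 9*cos(285) = -12.1595

(12.5756, -12.1595)


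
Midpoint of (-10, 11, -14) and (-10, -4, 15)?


Midpoint = ((-10+-10)/2, (11+-4)/2, (-14+15)/2) = (-10, 3.5, 0.5)

(-10, 3.5, 0.5)


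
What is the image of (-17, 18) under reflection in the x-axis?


Reflection across x-axis: (x, y) -> (x, -y)
(-17, 18) -> (-17, -18)

(-17, -18)


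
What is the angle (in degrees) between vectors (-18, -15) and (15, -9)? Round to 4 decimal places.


dot = -18*15 + -15*-9 = -135
|u| = 23.4307, |v| = 17.4929
cos(angle) = -0.3294
angle = 109.2307 degrees

109.2307 degrees


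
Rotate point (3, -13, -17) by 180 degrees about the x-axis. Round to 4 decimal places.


x' = 3
y' = -13*cos(180) - -17*sin(180) = 13
z' = -13*sin(180) + -17*cos(180) = 17

(3, 13, 17)


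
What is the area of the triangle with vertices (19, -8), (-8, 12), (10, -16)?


Area = |x1(y2-y3) + x2(y3-y1) + x3(y1-y2)| / 2
= |19*(12--16) + -8*(-16--8) + 10*(-8-12)| / 2
= 198

198


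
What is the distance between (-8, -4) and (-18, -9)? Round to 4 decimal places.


d = sqrt((-18--8)^2 + (-9--4)^2) = 11.1803

11.1803


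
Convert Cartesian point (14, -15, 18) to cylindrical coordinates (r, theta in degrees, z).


r = sqrt(14^2 + (-15)^2) = 20.5183
theta = atan2(-15, 14) = 313.0251 deg
z = 18

r = 20.5183, theta = 313.0251 deg, z = 18


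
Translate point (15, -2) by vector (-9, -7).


Translation: (x+dx, y+dy) = (15+-9, -2+-7) = (6, -9)

(6, -9)


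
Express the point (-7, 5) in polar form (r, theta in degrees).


r = sqrt((-7)^2 + 5^2) = 8.6023
theta = atan2(5, -7) = 144.4623 degrees

r = 8.6023, theta = 144.4623 degrees


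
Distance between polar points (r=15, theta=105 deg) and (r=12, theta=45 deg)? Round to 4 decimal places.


d = sqrt(r1^2 + r2^2 - 2*r1*r2*cos(t2-t1))
d = sqrt(15^2 + 12^2 - 2*15*12*cos(45-105)) = 13.7477

13.7477


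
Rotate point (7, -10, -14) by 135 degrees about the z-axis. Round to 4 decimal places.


x' = 7*cos(135) - -10*sin(135) = 2.1213
y' = 7*sin(135) + -10*cos(135) = 12.0208
z' = -14

(2.1213, 12.0208, -14)


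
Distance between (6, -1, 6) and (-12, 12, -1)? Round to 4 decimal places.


d = sqrt((-12-6)^2 + (12--1)^2 + (-1-6)^2) = 23.2809

23.2809


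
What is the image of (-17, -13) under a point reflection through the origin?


Reflection through origin: (x, y) -> (-x, -y)
(-17, -13) -> (17, 13)

(17, 13)


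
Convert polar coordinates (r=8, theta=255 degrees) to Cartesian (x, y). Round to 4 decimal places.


x = 8 * cos(255) = -2.0706
y = 8 * sin(255) = -7.7274

(-2.0706, -7.7274)


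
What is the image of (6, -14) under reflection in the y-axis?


Reflection across y-axis: (x, y) -> (-x, y)
(6, -14) -> (-6, -14)

(-6, -14)


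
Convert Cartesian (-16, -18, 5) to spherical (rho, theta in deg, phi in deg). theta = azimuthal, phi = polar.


rho = sqrt((-16)^2 + (-18)^2 + 5^2) = 24.5967
theta = atan2(-18, -16) = 228.3665 deg
phi = acos(5/24.5967) = 78.2712 deg

rho = 24.5967, theta = 228.3665 deg, phi = 78.2712 deg


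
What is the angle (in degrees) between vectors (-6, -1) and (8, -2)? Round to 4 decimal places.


dot = -6*8 + -1*-2 = -46
|u| = 6.0828, |v| = 8.2462
cos(angle) = -0.9171
angle = 156.5014 degrees

156.5014 degrees


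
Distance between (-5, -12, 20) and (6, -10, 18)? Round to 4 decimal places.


d = sqrt((6--5)^2 + (-10--12)^2 + (18-20)^2) = 11.3578

11.3578


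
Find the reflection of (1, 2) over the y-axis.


Reflection across y-axis: (x, y) -> (-x, y)
(1, 2) -> (-1, 2)

(-1, 2)


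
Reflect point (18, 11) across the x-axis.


Reflection across x-axis: (x, y) -> (x, -y)
(18, 11) -> (18, -11)

(18, -11)


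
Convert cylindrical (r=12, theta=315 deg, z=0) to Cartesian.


x = 12 * cos(315) = 8.4853
y = 12 * sin(315) = -8.4853
z = 0

(8.4853, -8.4853, 0)


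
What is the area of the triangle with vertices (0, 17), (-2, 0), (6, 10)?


Area = |x1(y2-y3) + x2(y3-y1) + x3(y1-y2)| / 2
= |0*(0-10) + -2*(10-17) + 6*(17-0)| / 2
= 58

58


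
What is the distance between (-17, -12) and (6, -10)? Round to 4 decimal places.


d = sqrt((6--17)^2 + (-10--12)^2) = 23.0868

23.0868


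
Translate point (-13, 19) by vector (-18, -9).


Translation: (x+dx, y+dy) = (-13+-18, 19+-9) = (-31, 10)

(-31, 10)


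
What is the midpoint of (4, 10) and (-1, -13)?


Midpoint = ((4+-1)/2, (10+-13)/2) = (1.5, -1.5)

(1.5, -1.5)


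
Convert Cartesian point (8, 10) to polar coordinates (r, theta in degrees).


r = sqrt(8^2 + 10^2) = 12.8062
theta = atan2(10, 8) = 51.3402 degrees

r = 12.8062, theta = 51.3402 degrees


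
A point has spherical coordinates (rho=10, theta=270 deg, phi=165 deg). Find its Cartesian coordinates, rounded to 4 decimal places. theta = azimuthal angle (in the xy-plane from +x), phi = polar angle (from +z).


x = 10 * sin(165) * cos(270) = 0
y = 10 * sin(165) * sin(270) = -2.5882
z = 10 * cos(165) = -9.6593

(0, -2.5882, -9.6593)


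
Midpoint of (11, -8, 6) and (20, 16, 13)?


Midpoint = ((11+20)/2, (-8+16)/2, (6+13)/2) = (15.5, 4, 9.5)

(15.5, 4, 9.5)


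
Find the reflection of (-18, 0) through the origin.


Reflection through origin: (x, y) -> (-x, -y)
(-18, 0) -> (18, 0)

(18, 0)


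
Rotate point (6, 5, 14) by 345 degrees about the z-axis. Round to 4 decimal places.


x' = 6*cos(345) - 5*sin(345) = 7.0897
y' = 6*sin(345) + 5*cos(345) = 3.2767
z' = 14

(7.0897, 3.2767, 14)


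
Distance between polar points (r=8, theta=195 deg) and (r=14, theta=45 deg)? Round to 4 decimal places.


d = sqrt(r1^2 + r2^2 - 2*r1*r2*cos(t2-t1))
d = sqrt(8^2 + 14^2 - 2*8*14*cos(45-195)) = 21.307

21.307


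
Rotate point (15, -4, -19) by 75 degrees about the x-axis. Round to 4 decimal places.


x' = 15
y' = -4*cos(75) - -19*sin(75) = 17.3173
z' = -4*sin(75) + -19*cos(75) = -8.7813

(15, 17.3173, -8.7813)


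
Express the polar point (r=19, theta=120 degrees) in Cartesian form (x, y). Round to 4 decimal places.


x = 19 * cos(120) = -9.5
y = 19 * sin(120) = 16.4545

(-9.5, 16.4545)


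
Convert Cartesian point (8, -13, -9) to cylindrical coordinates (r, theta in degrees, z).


r = sqrt(8^2 + (-13)^2) = 15.2643
theta = atan2(-13, 8) = 301.6075 deg
z = -9

r = 15.2643, theta = 301.6075 deg, z = -9


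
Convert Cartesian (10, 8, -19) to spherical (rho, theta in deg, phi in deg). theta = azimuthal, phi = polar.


rho = sqrt(10^2 + 8^2 + (-19)^2) = 22.9129
theta = atan2(8, 10) = 38.6598 deg
phi = acos(-19/22.9129) = 146.0195 deg

rho = 22.9129, theta = 38.6598 deg, phi = 146.0195 deg


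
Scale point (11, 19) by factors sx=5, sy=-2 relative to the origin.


Scaling: (x*sx, y*sy) = (11*5, 19*-2) = (55, -38)

(55, -38)


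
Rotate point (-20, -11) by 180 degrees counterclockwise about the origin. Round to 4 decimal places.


x' = -20*cos(180) - -11*sin(180) = 20
y' = -20*sin(180) + -11*cos(180) = 11

(20, 11)


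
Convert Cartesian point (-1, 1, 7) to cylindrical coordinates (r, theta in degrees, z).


r = sqrt((-1)^2 + 1^2) = 1.4142
theta = atan2(1, -1) = 135 deg
z = 7

r = 1.4142, theta = 135 deg, z = 7


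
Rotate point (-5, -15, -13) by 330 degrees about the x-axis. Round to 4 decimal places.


x' = -5
y' = -15*cos(330) - -13*sin(330) = -19.4904
z' = -15*sin(330) + -13*cos(330) = -3.7583

(-5, -19.4904, -3.7583)


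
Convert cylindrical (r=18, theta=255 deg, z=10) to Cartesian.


x = 18 * cos(255) = -4.6587
y = 18 * sin(255) = -17.3867
z = 10

(-4.6587, -17.3867, 10)


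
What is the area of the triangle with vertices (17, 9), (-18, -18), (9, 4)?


Area = |x1(y2-y3) + x2(y3-y1) + x3(y1-y2)| / 2
= |17*(-18-4) + -18*(4-9) + 9*(9--18)| / 2
= 20.5

20.5


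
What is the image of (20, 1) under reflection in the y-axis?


Reflection across y-axis: (x, y) -> (-x, y)
(20, 1) -> (-20, 1)

(-20, 1)


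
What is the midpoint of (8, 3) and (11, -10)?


Midpoint = ((8+11)/2, (3+-10)/2) = (9.5, -3.5)

(9.5, -3.5)


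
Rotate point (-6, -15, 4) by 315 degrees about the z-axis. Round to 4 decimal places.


x' = -6*cos(315) - -15*sin(315) = -14.8492
y' = -6*sin(315) + -15*cos(315) = -6.364
z' = 4

(-14.8492, -6.364, 4)


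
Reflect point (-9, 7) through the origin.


Reflection through origin: (x, y) -> (-x, -y)
(-9, 7) -> (9, -7)

(9, -7)


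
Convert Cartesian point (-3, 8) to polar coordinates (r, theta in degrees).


r = sqrt((-3)^2 + 8^2) = 8.544
theta = atan2(8, -3) = 110.556 degrees

r = 8.544, theta = 110.556 degrees


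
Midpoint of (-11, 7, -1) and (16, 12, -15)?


Midpoint = ((-11+16)/2, (7+12)/2, (-1+-15)/2) = (2.5, 9.5, -8)

(2.5, 9.5, -8)


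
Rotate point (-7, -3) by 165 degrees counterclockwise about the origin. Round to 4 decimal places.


x' = -7*cos(165) - -3*sin(165) = 7.5379
y' = -7*sin(165) + -3*cos(165) = 1.086

(7.5379, 1.086)


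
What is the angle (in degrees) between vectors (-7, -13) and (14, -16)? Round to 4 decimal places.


dot = -7*14 + -13*-16 = 110
|u| = 14.7648, |v| = 21.2603
cos(angle) = 0.3504
angle = 69.4867 degrees

69.4867 degrees


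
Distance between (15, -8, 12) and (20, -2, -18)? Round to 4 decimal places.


d = sqrt((20-15)^2 + (-2--8)^2 + (-18-12)^2) = 31

31


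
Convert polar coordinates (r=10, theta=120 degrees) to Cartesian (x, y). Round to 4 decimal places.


x = 10 * cos(120) = -5
y = 10 * sin(120) = 8.6603

(-5, 8.6603)


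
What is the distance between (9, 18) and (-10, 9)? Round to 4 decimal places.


d = sqrt((-10-9)^2 + (9-18)^2) = 21.0238

21.0238


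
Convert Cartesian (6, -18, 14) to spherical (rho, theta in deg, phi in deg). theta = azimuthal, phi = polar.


rho = sqrt(6^2 + (-18)^2 + 14^2) = 23.5797
theta = atan2(-18, 6) = 288.4349 deg
phi = acos(14/23.5797) = 53.5777 deg

rho = 23.5797, theta = 288.4349 deg, phi = 53.5777 deg


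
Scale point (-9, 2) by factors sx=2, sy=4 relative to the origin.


Scaling: (x*sx, y*sy) = (-9*2, 2*4) = (-18, 8)

(-18, 8)


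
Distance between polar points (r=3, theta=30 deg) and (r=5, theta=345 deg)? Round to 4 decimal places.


d = sqrt(r1^2 + r2^2 - 2*r1*r2*cos(t2-t1))
d = sqrt(3^2 + 5^2 - 2*3*5*cos(345-30)) = 3.5759

3.5759


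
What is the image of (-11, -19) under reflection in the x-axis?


Reflection across x-axis: (x, y) -> (x, -y)
(-11, -19) -> (-11, 19)

(-11, 19)


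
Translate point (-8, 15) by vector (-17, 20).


Translation: (x+dx, y+dy) = (-8+-17, 15+20) = (-25, 35)

(-25, 35)


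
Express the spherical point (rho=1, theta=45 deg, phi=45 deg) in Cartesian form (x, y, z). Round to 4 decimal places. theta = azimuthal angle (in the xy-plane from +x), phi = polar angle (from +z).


x = 1 * sin(45) * cos(45) = 0.5
y = 1 * sin(45) * sin(45) = 0.5
z = 1 * cos(45) = 0.7071

(0.5, 0.5, 0.7071)
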